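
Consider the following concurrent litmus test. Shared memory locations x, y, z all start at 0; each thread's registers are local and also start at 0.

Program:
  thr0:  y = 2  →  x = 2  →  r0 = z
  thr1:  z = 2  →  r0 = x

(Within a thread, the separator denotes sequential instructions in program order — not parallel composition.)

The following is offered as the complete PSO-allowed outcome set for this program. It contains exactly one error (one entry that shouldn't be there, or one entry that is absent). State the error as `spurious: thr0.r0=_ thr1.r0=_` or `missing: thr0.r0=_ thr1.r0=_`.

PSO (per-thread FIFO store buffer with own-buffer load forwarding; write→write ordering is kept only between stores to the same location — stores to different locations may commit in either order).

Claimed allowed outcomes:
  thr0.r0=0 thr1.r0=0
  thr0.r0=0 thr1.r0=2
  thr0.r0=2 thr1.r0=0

missing: thr0.r0=2 thr1.r0=2

outcome vector order: (thr0.r0,thr1.r0)
under PSO → <0 0> <0 2> <2 0> <2 2>
PSO∖claimed = {<2 2>}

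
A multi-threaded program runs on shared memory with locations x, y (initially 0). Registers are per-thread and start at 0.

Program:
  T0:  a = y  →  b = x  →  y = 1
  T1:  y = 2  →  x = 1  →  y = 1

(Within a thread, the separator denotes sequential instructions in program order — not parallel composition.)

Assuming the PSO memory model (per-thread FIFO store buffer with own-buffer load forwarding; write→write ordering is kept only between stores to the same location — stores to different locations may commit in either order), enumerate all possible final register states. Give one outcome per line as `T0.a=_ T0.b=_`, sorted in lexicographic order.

outcome vector order: (T0.a,T0.b)
|PSO outcomes| = 6

T0.a=0 T0.b=0
T0.a=0 T0.b=1
T0.a=1 T0.b=0
T0.a=1 T0.b=1
T0.a=2 T0.b=0
T0.a=2 T0.b=1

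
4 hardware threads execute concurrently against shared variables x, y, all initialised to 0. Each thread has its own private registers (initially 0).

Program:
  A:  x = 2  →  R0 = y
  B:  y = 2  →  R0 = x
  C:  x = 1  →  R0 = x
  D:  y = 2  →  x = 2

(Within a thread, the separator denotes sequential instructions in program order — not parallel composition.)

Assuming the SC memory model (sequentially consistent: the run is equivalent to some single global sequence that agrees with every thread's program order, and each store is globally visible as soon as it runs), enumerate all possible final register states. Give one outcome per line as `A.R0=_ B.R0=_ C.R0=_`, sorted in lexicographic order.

A.R0=0 B.R0=1 C.R0=1
A.R0=0 B.R0=1 C.R0=2
A.R0=0 B.R0=2 C.R0=1
A.R0=0 B.R0=2 C.R0=2
A.R0=2 B.R0=0 C.R0=1
A.R0=2 B.R0=0 C.R0=2
A.R0=2 B.R0=1 C.R0=1
A.R0=2 B.R0=1 C.R0=2
A.R0=2 B.R0=2 C.R0=1
A.R0=2 B.R0=2 C.R0=2

outcome vector order: (A.R0,B.R0,C.R0)
|SC outcomes| = 10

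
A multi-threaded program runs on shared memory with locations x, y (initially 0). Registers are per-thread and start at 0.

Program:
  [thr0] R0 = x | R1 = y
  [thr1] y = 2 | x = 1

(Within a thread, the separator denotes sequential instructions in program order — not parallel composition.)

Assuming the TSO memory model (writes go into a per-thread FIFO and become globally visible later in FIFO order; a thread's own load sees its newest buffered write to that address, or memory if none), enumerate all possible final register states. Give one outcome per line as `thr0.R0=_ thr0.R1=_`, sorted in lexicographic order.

outcome vector order: (thr0.R0,thr0.R1)
|TSO outcomes| = 3

thr0.R0=0 thr0.R1=0
thr0.R0=0 thr0.R1=2
thr0.R0=1 thr0.R1=2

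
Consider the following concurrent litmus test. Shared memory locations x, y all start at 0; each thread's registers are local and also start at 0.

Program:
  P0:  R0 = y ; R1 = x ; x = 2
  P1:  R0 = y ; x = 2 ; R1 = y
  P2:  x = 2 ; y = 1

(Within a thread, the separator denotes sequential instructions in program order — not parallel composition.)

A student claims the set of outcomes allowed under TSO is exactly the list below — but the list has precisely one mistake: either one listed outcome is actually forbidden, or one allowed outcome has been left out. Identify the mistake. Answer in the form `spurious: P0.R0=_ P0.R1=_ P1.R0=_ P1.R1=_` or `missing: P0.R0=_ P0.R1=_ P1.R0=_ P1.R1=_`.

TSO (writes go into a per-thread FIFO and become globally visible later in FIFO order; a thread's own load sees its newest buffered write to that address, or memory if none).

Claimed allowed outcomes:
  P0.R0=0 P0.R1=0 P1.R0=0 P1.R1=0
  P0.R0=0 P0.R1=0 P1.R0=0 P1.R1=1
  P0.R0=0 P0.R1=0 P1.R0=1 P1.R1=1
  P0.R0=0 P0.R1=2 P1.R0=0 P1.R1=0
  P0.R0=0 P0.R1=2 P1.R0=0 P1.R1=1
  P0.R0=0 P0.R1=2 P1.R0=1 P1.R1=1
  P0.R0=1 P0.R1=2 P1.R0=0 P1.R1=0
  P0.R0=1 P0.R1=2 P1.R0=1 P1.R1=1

outcome vector order: (P0.R0,P0.R1,P1.R0,P1.R1)
TSO: 9 outcomes — {<0 0 0 0>; <0 0 0 1>; <0 0 1 1>; <0 2 0 0>; <0 2 0 1>; <0 2 1 1>; <1 2 0 0>; <1 2 0 1>; <1 2 1 1>}
TSO∖claimed = {<1 2 0 1>}

missing: P0.R0=1 P0.R1=2 P1.R0=0 P1.R1=1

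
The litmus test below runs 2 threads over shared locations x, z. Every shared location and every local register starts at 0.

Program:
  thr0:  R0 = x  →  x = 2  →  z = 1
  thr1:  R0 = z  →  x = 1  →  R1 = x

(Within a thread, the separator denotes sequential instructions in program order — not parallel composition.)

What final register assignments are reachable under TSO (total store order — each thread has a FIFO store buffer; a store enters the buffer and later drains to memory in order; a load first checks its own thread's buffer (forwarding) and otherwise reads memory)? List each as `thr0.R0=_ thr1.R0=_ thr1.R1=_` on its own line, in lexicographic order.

outcome vector order: (thr0.R0,thr1.R0,thr1.R1)
|TSO outcomes| = 5

thr0.R0=0 thr1.R0=0 thr1.R1=1
thr0.R0=0 thr1.R0=0 thr1.R1=2
thr0.R0=0 thr1.R0=1 thr1.R1=1
thr0.R0=1 thr1.R0=0 thr1.R1=1
thr0.R0=1 thr1.R0=0 thr1.R1=2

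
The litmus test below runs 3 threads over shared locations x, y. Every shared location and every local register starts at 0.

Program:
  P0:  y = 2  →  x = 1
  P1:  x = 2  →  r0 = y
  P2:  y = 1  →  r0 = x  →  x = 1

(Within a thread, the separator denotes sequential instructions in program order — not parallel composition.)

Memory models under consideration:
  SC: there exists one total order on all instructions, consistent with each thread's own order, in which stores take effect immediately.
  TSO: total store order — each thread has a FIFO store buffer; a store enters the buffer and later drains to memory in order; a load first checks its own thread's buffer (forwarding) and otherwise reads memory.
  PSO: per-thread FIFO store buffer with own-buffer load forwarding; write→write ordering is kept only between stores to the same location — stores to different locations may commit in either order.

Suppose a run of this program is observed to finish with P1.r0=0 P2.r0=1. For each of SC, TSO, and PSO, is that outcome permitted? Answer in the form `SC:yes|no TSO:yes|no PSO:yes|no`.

SC:yes TSO:yes PSO:yes

outcome vector order: (P1.r0,P2.r0)
[SC] allowed = {0/1 0/2 1/0 1/1 1/2 2/0 2/1 2/2}
[TSO] allowed = {0/0 0/1 0/2 1/0 1/1 1/2 2/0 2/1 2/2}
[PSO] allowed = {0/0 0/1 0/2 1/0 1/1 1/2 2/0 2/1 2/2}
target 0/1 ∈ {SC,TSO,PSO}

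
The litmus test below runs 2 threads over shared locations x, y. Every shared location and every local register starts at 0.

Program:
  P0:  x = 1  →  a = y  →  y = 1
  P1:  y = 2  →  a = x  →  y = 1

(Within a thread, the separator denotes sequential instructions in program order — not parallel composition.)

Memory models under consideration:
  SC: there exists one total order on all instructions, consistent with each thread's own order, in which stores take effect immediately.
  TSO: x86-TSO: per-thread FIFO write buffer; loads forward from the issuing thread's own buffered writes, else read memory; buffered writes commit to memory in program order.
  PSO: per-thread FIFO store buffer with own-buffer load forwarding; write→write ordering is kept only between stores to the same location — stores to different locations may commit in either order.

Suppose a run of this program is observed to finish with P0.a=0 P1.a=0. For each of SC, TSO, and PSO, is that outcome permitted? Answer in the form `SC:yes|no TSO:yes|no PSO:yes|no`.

SC:no TSO:yes PSO:yes

outcome vector order: (P0.a,P1.a)
SC: 5 outcomes — {<0 1> <1 0> <1 1> <2 0> <2 1>}
TSO: 6 outcomes — {<0 0> <0 1> <1 0> <1 1> <2 0> <2 1>}
PSO: 6 outcomes — {<0 0> <0 1> <1 0> <1 1> <2 0> <2 1>}
target <0 0> ∈ {TSO,PSO}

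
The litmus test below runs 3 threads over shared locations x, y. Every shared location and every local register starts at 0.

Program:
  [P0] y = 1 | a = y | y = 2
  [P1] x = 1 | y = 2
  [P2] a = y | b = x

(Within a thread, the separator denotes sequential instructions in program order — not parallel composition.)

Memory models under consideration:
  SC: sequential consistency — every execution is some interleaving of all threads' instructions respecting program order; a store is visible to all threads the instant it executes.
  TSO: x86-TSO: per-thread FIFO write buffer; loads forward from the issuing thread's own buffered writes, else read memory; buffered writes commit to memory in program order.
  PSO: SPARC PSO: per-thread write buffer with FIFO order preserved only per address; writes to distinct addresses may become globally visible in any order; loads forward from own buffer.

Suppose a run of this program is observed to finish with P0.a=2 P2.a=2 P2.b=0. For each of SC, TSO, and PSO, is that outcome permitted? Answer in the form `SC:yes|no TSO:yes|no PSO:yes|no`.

SC:no TSO:no PSO:yes

outcome vector order: (P0.a,P2.a,P2.b)
SC: 11 outcomes — {1/0/0, 1/0/1, 1/1/0, 1/1/1, 1/2/0, 1/2/1, 2/0/0, 2/0/1, 2/1/0, 2/1/1, 2/2/1}
TSO: 11 outcomes — {1/0/0, 1/0/1, 1/1/0, 1/1/1, 1/2/0, 1/2/1, 2/0/0, 2/0/1, 2/1/0, 2/1/1, 2/2/1}
PSO: 12 outcomes — {1/0/0, 1/0/1, 1/1/0, 1/1/1, 1/2/0, 1/2/1, 2/0/0, 2/0/1, 2/1/0, 2/1/1, 2/2/0, 2/2/1}
target 2/2/0 ∈ {PSO}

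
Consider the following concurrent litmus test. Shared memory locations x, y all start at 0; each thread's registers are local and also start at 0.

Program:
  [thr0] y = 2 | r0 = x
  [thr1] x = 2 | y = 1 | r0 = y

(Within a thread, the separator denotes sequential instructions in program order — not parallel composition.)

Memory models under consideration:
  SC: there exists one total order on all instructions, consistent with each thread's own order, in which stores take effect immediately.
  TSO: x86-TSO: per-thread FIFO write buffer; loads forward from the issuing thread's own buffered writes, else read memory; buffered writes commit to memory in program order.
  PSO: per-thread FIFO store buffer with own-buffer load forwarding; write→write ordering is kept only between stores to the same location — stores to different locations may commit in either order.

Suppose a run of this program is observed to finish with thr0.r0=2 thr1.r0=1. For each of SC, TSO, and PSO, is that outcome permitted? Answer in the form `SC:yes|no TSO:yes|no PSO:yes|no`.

SC:yes TSO:yes PSO:yes

outcome vector order: (thr0.r0,thr1.r0)
under SC → 01; 21; 22
under TSO → 01; 02; 21; 22
under PSO → 01; 02; 21; 22
target 21 ∈ {SC,TSO,PSO}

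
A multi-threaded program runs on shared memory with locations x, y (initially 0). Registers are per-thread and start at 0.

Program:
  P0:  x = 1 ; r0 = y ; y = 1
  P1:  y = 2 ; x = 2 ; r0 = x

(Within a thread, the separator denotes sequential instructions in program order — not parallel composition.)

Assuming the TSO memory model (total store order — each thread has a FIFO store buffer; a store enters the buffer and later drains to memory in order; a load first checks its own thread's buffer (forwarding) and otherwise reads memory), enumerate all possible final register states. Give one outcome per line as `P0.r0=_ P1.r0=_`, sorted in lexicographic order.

outcome vector order: (P0.r0,P1.r0)
|TSO outcomes| = 4

P0.r0=0 P1.r0=1
P0.r0=0 P1.r0=2
P0.r0=2 P1.r0=1
P0.r0=2 P1.r0=2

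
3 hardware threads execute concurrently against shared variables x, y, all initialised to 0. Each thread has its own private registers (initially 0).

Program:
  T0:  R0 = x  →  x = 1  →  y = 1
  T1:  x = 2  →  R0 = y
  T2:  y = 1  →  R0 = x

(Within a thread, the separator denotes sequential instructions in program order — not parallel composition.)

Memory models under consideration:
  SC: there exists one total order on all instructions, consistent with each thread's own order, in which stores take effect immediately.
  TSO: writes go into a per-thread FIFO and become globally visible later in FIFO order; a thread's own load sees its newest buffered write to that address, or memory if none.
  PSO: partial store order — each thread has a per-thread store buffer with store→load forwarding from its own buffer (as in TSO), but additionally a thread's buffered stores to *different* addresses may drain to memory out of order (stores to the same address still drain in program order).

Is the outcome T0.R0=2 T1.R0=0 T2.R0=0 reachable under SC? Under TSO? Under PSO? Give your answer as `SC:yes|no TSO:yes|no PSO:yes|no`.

SC:no TSO:yes PSO:yes

outcome vector order: (T0.R0,T1.R0,T2.R0)
SC: 10 outcomes — {001 002 010 011 012 201 202 210 211 212}
TSO: 12 outcomes — {000 001 002 010 011 012 200 201 202 210 211 212}
PSO: 12 outcomes — {000 001 002 010 011 012 200 201 202 210 211 212}
target 200 ∈ {TSO,PSO}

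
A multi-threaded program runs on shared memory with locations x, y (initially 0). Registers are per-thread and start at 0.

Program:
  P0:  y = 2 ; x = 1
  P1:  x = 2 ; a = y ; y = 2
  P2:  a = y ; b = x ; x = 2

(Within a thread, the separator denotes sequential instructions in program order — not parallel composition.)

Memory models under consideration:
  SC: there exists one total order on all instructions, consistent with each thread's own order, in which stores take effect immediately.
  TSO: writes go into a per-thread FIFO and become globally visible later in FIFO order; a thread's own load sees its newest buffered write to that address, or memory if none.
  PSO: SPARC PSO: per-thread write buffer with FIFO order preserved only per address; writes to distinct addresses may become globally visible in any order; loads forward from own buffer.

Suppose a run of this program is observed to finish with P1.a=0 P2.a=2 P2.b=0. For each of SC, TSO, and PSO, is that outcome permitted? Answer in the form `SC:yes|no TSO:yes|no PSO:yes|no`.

outcome vector order: (P1.a,P2.a,P2.b)
[SC] allowed = {(0,0,0); (0,0,1); (0,0,2); (0,2,1); (0,2,2); (2,0,0); (2,0,1); (2,0,2); (2,2,0); (2,2,1); (2,2,2)}
[TSO] allowed = {(0,0,0); (0,0,1); (0,0,2); (0,2,0); (0,2,1); (0,2,2); (2,0,0); (2,0,1); (2,0,2); (2,2,0); (2,2,1); (2,2,2)}
[PSO] allowed = {(0,0,0); (0,0,1); (0,0,2); (0,2,0); (0,2,1); (0,2,2); (2,0,0); (2,0,1); (2,0,2); (2,2,0); (2,2,1); (2,2,2)}
target (0,2,0) ∈ {TSO,PSO}

SC:no TSO:yes PSO:yes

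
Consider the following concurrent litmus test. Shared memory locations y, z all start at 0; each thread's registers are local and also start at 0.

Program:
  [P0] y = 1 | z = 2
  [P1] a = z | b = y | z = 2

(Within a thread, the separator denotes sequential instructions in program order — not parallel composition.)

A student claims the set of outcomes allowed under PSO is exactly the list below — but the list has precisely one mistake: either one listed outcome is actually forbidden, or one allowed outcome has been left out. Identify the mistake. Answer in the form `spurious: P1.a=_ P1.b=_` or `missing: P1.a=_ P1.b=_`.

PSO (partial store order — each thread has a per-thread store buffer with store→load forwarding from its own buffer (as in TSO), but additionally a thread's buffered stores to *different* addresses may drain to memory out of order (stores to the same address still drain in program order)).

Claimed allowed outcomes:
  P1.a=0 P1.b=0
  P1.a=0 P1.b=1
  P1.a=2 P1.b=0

outcome vector order: (P1.a,P1.b)
under PSO → (0,0); (0,1); (2,0); (2,1)
PSO∖claimed = {(2,1)}

missing: P1.a=2 P1.b=1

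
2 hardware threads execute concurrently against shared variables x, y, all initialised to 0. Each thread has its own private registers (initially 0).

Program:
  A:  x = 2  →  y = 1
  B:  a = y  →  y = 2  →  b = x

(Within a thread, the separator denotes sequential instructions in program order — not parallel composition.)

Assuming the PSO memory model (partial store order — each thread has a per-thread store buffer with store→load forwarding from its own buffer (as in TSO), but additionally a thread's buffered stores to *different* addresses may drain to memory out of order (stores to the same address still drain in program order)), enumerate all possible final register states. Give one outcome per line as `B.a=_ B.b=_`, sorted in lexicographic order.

B.a=0 B.b=0
B.a=0 B.b=2
B.a=1 B.b=0
B.a=1 B.b=2

outcome vector order: (B.a,B.b)
|PSO outcomes| = 4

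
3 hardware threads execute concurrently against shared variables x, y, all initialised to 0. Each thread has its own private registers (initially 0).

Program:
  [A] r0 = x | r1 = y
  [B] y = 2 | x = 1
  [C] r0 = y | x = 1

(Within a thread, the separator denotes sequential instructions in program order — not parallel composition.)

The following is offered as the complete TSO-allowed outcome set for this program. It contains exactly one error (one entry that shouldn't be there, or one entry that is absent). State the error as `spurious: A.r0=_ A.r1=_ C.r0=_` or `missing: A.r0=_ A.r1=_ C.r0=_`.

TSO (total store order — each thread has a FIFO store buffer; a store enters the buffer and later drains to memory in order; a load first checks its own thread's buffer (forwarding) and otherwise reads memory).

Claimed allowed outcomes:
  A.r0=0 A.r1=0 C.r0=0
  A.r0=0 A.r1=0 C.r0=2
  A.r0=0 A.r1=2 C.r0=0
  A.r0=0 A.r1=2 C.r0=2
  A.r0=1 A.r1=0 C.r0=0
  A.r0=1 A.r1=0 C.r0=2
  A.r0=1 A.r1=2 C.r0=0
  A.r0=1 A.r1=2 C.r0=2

outcome vector order: (A.r0,A.r1,C.r0)
under TSO → (0,0,0); (0,0,2); (0,2,0); (0,2,2); (1,0,0); (1,2,0); (1,2,2)
claimed∖TSO = {(1,0,2)}

spurious: A.r0=1 A.r1=0 C.r0=2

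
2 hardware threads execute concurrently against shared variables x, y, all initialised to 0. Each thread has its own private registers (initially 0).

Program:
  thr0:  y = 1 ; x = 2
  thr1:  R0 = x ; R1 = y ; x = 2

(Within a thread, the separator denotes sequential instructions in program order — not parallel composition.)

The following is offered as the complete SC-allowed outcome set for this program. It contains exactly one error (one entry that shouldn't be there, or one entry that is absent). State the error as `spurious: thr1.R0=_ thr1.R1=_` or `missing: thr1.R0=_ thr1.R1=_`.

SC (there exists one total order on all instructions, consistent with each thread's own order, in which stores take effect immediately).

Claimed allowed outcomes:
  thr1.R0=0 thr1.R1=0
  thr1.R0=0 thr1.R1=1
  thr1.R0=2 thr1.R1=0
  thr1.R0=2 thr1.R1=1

outcome vector order: (thr1.R0,thr1.R1)
SC: 3 outcomes — {(0,0), (0,1), (2,1)}
claimed∖SC = {(2,0)}

spurious: thr1.R0=2 thr1.R1=0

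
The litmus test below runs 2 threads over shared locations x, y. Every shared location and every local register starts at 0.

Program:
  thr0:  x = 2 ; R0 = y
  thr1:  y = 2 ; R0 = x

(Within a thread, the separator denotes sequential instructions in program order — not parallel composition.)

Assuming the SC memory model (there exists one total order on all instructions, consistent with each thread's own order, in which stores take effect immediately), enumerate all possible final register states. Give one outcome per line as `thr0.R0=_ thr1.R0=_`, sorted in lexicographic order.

outcome vector order: (thr0.R0,thr1.R0)
|SC outcomes| = 3

thr0.R0=0 thr1.R0=2
thr0.R0=2 thr1.R0=0
thr0.R0=2 thr1.R0=2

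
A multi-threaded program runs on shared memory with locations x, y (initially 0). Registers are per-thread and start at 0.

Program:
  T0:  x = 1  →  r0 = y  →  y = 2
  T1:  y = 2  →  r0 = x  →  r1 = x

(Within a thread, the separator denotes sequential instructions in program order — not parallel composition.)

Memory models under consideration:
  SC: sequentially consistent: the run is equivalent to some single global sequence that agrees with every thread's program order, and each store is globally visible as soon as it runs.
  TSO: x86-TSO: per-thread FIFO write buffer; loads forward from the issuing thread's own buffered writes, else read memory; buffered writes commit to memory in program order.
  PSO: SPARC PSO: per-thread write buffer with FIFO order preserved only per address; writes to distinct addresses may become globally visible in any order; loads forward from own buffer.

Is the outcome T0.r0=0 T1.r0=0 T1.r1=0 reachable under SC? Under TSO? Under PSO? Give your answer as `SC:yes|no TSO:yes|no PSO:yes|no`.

SC:no TSO:yes PSO:yes

outcome vector order: (T0.r0,T1.r0,T1.r1)
SC: 4 outcomes — {0/1/1 2/0/0 2/0/1 2/1/1}
TSO: 6 outcomes — {0/0/0 0/0/1 0/1/1 2/0/0 2/0/1 2/1/1}
PSO: 6 outcomes — {0/0/0 0/0/1 0/1/1 2/0/0 2/0/1 2/1/1}
target 0/0/0 ∈ {TSO,PSO}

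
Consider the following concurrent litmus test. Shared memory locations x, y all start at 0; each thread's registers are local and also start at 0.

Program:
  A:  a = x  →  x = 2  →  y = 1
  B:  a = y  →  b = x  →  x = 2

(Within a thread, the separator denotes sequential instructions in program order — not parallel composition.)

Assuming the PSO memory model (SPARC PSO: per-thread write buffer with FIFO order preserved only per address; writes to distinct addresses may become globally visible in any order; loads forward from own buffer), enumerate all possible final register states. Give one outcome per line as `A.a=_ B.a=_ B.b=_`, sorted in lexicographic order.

A.a=0 B.a=0 B.b=0
A.a=0 B.a=0 B.b=2
A.a=0 B.a=1 B.b=0
A.a=0 B.a=1 B.b=2
A.a=2 B.a=0 B.b=0

outcome vector order: (A.a,B.a,B.b)
|PSO outcomes| = 5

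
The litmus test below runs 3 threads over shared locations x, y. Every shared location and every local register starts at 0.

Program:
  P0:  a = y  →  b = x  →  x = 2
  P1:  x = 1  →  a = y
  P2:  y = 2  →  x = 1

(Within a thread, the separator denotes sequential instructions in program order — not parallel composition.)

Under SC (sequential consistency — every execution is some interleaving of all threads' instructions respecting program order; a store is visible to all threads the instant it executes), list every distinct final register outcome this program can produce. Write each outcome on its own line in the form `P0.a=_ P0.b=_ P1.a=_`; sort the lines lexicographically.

P0.a=0 P0.b=0 P1.a=0
P0.a=0 P0.b=0 P1.a=2
P0.a=0 P0.b=1 P1.a=0
P0.a=0 P0.b=1 P1.a=2
P0.a=2 P0.b=0 P1.a=2
P0.a=2 P0.b=1 P1.a=0
P0.a=2 P0.b=1 P1.a=2

outcome vector order: (P0.a,P0.b,P1.a)
|SC outcomes| = 7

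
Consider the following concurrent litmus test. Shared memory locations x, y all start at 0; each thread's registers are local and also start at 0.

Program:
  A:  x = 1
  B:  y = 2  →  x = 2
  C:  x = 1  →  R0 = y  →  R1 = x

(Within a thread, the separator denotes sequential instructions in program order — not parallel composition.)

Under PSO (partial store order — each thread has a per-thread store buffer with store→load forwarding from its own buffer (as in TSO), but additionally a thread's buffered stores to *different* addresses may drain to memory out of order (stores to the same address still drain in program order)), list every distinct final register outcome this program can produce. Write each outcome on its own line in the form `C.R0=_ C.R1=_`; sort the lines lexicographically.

C.R0=0 C.R1=1
C.R0=0 C.R1=2
C.R0=2 C.R1=1
C.R0=2 C.R1=2

outcome vector order: (C.R0,C.R1)
|PSO outcomes| = 4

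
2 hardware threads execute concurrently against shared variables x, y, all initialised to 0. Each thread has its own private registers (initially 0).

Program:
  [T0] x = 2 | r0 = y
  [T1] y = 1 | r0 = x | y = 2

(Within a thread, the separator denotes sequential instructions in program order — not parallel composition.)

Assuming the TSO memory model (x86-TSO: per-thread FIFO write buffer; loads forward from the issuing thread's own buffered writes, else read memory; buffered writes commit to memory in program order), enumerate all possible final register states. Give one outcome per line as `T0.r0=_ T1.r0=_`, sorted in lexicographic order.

outcome vector order: (T0.r0,T1.r0)
|TSO outcomes| = 6

T0.r0=0 T1.r0=0
T0.r0=0 T1.r0=2
T0.r0=1 T1.r0=0
T0.r0=1 T1.r0=2
T0.r0=2 T1.r0=0
T0.r0=2 T1.r0=2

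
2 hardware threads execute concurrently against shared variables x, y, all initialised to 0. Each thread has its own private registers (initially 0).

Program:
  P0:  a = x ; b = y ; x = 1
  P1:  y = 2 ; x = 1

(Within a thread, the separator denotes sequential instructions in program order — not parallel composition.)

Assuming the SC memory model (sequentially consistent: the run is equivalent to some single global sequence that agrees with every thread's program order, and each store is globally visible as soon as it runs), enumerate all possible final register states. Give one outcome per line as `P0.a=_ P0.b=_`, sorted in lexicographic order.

outcome vector order: (P0.a,P0.b)
|SC outcomes| = 3

P0.a=0 P0.b=0
P0.a=0 P0.b=2
P0.a=1 P0.b=2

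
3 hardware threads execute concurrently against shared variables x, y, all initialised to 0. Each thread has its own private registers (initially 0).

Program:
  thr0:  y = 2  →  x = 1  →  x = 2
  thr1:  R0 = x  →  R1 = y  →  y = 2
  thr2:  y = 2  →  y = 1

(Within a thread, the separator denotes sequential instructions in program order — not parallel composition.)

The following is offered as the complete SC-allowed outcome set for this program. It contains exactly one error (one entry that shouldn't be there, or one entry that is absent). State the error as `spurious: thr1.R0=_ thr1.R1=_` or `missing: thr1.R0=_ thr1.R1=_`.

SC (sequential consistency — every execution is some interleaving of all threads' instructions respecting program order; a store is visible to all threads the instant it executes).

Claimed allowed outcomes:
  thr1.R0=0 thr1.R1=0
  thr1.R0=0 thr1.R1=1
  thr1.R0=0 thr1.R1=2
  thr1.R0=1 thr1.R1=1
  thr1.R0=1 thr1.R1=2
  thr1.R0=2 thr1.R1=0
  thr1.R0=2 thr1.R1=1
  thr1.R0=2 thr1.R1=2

outcome vector order: (thr1.R0,thr1.R1)
SC (7): 0/0, 0/1, 0/2, 1/1, 1/2, 2/1, 2/2
claimed∖SC = {2/0}

spurious: thr1.R0=2 thr1.R1=0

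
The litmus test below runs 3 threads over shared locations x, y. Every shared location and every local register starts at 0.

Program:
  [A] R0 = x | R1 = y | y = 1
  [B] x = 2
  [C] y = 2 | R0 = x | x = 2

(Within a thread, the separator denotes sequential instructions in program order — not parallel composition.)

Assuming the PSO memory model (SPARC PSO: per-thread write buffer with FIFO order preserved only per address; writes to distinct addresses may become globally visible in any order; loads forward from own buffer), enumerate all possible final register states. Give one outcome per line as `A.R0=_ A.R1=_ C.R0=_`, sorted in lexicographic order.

A.R0=0 A.R1=0 C.R0=0
A.R0=0 A.R1=0 C.R0=2
A.R0=0 A.R1=2 C.R0=0
A.R0=0 A.R1=2 C.R0=2
A.R0=2 A.R1=0 C.R0=0
A.R0=2 A.R1=0 C.R0=2
A.R0=2 A.R1=2 C.R0=0
A.R0=2 A.R1=2 C.R0=2

outcome vector order: (A.R0,A.R1,C.R0)
|PSO outcomes| = 8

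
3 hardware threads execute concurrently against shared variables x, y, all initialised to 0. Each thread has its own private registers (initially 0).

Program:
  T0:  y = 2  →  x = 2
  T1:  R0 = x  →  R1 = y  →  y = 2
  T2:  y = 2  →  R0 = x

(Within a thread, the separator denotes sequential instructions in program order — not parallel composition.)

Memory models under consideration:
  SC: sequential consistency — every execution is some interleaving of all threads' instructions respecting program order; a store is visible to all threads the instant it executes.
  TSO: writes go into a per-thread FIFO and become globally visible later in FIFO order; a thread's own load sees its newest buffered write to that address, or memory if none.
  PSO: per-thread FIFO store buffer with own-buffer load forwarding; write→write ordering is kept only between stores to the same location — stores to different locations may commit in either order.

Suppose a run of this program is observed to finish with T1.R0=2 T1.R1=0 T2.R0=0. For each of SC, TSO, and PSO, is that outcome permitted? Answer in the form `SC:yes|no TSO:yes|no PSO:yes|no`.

outcome vector order: (T1.R0,T1.R1,T2.R0)
[SC] allowed = {(0,0,0) (0,0,2) (0,2,0) (0,2,2) (2,2,0) (2,2,2)}
[TSO] allowed = {(0,0,0) (0,0,2) (0,2,0) (0,2,2) (2,2,0) (2,2,2)}
[PSO] allowed = {(0,0,0) (0,0,2) (0,2,0) (0,2,2) (2,0,0) (2,0,2) (2,2,0) (2,2,2)}
target (2,0,0) ∈ {PSO}

SC:no TSO:no PSO:yes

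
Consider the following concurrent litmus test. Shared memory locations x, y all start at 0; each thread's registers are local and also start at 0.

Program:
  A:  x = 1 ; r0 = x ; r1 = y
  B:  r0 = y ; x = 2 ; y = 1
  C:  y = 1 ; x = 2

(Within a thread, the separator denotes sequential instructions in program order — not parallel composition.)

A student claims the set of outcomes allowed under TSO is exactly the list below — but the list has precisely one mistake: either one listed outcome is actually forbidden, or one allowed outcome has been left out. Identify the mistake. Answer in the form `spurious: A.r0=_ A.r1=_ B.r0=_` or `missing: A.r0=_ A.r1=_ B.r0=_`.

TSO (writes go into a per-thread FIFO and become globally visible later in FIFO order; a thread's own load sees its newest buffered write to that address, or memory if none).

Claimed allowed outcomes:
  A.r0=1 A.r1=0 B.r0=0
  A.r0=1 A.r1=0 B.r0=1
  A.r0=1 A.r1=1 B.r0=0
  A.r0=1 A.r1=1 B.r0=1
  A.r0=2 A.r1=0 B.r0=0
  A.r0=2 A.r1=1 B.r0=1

outcome vector order: (A.r0,A.r1,B.r0)
under TSO → 100 101 110 111 200 210 211
TSO∖claimed = {210}

missing: A.r0=2 A.r1=1 B.r0=0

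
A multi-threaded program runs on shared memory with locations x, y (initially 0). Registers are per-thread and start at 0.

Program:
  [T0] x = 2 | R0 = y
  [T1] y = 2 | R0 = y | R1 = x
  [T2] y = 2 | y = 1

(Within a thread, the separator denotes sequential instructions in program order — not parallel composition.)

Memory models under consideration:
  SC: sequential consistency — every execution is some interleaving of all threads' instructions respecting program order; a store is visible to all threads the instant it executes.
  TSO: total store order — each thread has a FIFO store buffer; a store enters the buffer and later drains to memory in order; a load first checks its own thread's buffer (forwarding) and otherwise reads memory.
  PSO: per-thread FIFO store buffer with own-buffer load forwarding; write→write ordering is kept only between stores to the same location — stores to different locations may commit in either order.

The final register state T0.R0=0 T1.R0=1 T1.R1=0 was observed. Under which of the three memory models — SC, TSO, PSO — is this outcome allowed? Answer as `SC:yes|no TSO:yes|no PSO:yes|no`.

outcome vector order: (T0.R0,T1.R0,T1.R1)
under SC → 0/1/2, 0/2/2, 1/1/0, 1/1/2, 1/2/0, 1/2/2, 2/1/2, 2/2/0, 2/2/2
under TSO → 0/1/0, 0/1/2, 0/2/0, 0/2/2, 1/1/0, 1/1/2, 1/2/0, 1/2/2, 2/1/0, 2/1/2, 2/2/0, 2/2/2
under PSO → 0/1/0, 0/1/2, 0/2/0, 0/2/2, 1/1/0, 1/1/2, 1/2/0, 1/2/2, 2/1/0, 2/1/2, 2/2/0, 2/2/2
target 0/1/0 ∈ {TSO,PSO}

SC:no TSO:yes PSO:yes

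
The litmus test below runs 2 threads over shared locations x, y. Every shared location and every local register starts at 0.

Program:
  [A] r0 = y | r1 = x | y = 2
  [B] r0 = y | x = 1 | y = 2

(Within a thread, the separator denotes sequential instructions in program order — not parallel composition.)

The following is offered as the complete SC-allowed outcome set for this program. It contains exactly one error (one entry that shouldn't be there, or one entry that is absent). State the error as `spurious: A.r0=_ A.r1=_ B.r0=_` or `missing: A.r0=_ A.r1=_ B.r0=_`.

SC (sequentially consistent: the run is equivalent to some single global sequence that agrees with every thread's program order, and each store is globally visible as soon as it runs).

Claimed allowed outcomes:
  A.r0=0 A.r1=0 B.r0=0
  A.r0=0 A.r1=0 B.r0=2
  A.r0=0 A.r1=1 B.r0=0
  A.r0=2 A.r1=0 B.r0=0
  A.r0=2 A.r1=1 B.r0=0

spurious: A.r0=2 A.r1=0 B.r0=0

outcome vector order: (A.r0,A.r1,B.r0)
under SC → <0 0 0>, <0 0 2>, <0 1 0>, <2 1 0>
claimed∖SC = {<2 0 0>}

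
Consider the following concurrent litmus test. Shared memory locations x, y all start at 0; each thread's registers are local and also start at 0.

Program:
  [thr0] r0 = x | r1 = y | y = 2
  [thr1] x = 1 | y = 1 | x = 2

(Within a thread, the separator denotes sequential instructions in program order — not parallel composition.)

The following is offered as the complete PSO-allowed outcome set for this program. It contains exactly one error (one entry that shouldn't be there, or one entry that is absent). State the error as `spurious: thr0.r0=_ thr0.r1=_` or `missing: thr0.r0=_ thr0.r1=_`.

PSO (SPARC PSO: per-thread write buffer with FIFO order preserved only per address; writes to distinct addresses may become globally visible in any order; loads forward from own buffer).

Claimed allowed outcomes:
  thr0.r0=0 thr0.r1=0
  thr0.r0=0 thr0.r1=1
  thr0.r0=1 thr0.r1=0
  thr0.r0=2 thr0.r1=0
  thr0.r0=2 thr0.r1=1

outcome vector order: (thr0.r0,thr0.r1)
PSO (6): (0,0); (0,1); (1,0); (1,1); (2,0); (2,1)
PSO∖claimed = {(1,1)}

missing: thr0.r0=1 thr0.r1=1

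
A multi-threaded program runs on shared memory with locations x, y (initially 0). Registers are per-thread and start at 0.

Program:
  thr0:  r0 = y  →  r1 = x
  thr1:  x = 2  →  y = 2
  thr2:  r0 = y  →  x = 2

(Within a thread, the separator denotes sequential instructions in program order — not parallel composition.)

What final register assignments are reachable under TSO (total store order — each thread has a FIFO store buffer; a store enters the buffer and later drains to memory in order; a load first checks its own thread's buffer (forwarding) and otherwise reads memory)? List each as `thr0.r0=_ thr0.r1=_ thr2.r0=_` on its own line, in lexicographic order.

thr0.r0=0 thr0.r1=0 thr2.r0=0
thr0.r0=0 thr0.r1=0 thr2.r0=2
thr0.r0=0 thr0.r1=2 thr2.r0=0
thr0.r0=0 thr0.r1=2 thr2.r0=2
thr0.r0=2 thr0.r1=2 thr2.r0=0
thr0.r0=2 thr0.r1=2 thr2.r0=2

outcome vector order: (thr0.r0,thr0.r1,thr2.r0)
|TSO outcomes| = 6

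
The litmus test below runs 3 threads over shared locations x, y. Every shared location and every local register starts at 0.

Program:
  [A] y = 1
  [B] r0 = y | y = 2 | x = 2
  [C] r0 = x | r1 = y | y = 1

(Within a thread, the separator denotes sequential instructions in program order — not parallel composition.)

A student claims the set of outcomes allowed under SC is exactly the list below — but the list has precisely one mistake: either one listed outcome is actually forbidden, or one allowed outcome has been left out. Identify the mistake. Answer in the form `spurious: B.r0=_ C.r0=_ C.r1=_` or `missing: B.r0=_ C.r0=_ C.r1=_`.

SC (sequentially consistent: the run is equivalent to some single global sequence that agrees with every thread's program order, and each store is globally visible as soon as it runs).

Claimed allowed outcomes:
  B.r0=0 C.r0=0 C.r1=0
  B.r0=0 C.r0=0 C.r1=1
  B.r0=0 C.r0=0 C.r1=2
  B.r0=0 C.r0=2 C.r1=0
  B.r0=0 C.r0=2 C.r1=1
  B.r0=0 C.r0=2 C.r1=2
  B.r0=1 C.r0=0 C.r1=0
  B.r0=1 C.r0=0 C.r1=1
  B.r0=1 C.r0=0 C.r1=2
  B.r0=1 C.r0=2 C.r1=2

outcome vector order: (B.r0,C.r0,C.r1)
under SC → 000; 001; 002; 021; 022; 100; 101; 102; 122
claimed∖SC = {020}

spurious: B.r0=0 C.r0=2 C.r1=0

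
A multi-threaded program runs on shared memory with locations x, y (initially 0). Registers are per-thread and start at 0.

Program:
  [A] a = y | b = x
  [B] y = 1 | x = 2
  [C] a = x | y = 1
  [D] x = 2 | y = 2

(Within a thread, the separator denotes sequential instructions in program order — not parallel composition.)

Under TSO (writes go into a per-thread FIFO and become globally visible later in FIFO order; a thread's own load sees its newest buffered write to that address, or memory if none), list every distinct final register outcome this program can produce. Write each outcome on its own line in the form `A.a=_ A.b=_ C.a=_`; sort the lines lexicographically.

A.a=0 A.b=0 C.a=0
A.a=0 A.b=0 C.a=2
A.a=0 A.b=2 C.a=0
A.a=0 A.b=2 C.a=2
A.a=1 A.b=0 C.a=0
A.a=1 A.b=0 C.a=2
A.a=1 A.b=2 C.a=0
A.a=1 A.b=2 C.a=2
A.a=2 A.b=2 C.a=0
A.a=2 A.b=2 C.a=2

outcome vector order: (A.a,A.b,C.a)
|TSO outcomes| = 10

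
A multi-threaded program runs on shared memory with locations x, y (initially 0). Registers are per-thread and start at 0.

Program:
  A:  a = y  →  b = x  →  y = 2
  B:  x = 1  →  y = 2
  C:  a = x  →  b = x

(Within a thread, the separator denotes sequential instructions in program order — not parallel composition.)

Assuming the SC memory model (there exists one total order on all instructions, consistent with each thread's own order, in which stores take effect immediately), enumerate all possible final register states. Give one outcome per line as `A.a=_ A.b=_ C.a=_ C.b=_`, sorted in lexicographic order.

outcome vector order: (A.a,A.b,C.a,C.b)
|SC outcomes| = 9

A.a=0 A.b=0 C.a=0 C.b=0
A.a=0 A.b=0 C.a=0 C.b=1
A.a=0 A.b=0 C.a=1 C.b=1
A.a=0 A.b=1 C.a=0 C.b=0
A.a=0 A.b=1 C.a=0 C.b=1
A.a=0 A.b=1 C.a=1 C.b=1
A.a=2 A.b=1 C.a=0 C.b=0
A.a=2 A.b=1 C.a=0 C.b=1
A.a=2 A.b=1 C.a=1 C.b=1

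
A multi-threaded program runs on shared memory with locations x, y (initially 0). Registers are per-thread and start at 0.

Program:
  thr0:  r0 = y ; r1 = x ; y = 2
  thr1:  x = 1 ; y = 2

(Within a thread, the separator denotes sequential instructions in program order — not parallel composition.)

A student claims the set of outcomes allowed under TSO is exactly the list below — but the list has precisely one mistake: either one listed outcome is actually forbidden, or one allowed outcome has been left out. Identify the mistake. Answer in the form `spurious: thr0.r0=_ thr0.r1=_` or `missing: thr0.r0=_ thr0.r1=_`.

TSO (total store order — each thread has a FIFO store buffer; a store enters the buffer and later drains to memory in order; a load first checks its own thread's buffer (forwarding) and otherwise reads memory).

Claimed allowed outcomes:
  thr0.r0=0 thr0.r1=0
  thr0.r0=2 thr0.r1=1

missing: thr0.r0=0 thr0.r1=1

outcome vector order: (thr0.r0,thr0.r1)
TSO (3): 00, 01, 21
TSO∖claimed = {01}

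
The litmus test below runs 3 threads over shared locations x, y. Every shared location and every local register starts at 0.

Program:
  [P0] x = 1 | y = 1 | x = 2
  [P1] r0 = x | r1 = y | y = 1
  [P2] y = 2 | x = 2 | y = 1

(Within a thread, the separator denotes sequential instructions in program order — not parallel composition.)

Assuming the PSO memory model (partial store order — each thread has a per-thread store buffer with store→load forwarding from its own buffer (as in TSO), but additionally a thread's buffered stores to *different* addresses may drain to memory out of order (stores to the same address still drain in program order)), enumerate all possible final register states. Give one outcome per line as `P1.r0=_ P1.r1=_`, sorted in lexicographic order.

outcome vector order: (P1.r0,P1.r1)
|PSO outcomes| = 9

P1.r0=0 P1.r1=0
P1.r0=0 P1.r1=1
P1.r0=0 P1.r1=2
P1.r0=1 P1.r1=0
P1.r0=1 P1.r1=1
P1.r0=1 P1.r1=2
P1.r0=2 P1.r1=0
P1.r0=2 P1.r1=1
P1.r0=2 P1.r1=2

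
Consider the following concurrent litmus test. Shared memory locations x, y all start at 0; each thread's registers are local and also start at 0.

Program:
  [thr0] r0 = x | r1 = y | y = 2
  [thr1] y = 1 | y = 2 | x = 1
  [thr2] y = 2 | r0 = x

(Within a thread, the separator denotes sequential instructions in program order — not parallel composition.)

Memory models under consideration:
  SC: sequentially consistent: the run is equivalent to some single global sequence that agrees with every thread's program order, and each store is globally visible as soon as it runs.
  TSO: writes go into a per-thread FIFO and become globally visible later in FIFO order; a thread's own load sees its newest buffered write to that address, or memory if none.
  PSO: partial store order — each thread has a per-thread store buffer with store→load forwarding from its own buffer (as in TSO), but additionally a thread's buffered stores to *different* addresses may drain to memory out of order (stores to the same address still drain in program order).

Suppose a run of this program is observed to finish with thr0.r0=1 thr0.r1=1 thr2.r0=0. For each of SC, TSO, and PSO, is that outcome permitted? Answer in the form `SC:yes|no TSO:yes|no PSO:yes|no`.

SC:no TSO:no PSO:yes

outcome vector order: (thr0.r0,thr0.r1,thr2.r0)
[SC] allowed = {<0 0 0>, <0 0 1>, <0 1 0>, <0 1 1>, <0 2 0>, <0 2 1>, <1 2 0>, <1 2 1>}
[TSO] allowed = {<0 0 0>, <0 0 1>, <0 1 0>, <0 1 1>, <0 2 0>, <0 2 1>, <1 2 0>, <1 2 1>}
[PSO] allowed = {<0 0 0>, <0 0 1>, <0 1 0>, <0 1 1>, <0 2 0>, <0 2 1>, <1 0 0>, <1 0 1>, <1 1 0>, <1 1 1>, <1 2 0>, <1 2 1>}
target <1 1 0> ∈ {PSO}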